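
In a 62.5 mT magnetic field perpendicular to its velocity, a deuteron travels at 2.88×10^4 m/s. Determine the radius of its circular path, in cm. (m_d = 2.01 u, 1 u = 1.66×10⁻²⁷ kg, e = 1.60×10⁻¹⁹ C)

The magnetic force provides the centripetal force: qvB = mv²/r, so r = mv/(qB).
r = (3.34×10^-27 kg)(2.88×10^4 m/s) / [(1×1.60×10^-19 C)(0.0625 T)] = 9.61×10^-3 m.

r ≈ 0.961 cm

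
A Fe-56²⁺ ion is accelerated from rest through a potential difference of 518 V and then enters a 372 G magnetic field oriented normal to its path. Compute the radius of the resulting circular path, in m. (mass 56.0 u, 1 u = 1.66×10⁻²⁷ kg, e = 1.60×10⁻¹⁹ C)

The kinetic energy gained is K = qV = (2×1.60×10^-19)(518) = 1.66×10^-16 J.
v = √(2K/m) = 5.97×10^4 m/s.
r = mv/(qB) = (9.30×10^-26)(5.97×10^4) / [(2×1.60×10^-19)(0.0372)] = 0.466 m.

r ≈ 0.466 m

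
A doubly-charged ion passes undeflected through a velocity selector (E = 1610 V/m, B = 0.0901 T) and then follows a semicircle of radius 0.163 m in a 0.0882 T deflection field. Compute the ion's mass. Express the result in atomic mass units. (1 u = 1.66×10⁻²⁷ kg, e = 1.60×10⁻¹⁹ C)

m ≈ 155 u

v = E/B₁ = 1.79×10^4 m/s.
From r = mv/(qB₂), m = qB₂r/v = (2×1.60×10^-19)(0.0882)(0.163) / (1.79×10^4) = 2.57×10^-25 kg.
In atomic mass units: m = 2.57×10^-25 / 1.66×10^-27 = 155 u.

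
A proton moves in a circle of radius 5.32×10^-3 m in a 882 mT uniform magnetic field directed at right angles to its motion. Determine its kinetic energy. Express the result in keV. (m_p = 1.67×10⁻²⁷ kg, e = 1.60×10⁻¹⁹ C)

K ≈ 1.05 keV

v = qBr/m = (1×1.60×10^-19)(0.882)(5.32×10^-3) / (1.67×10^-27) = 4.50×10^5 m/s.
K = ½mv² = 0.5·(1.67×10^-27)·(4.50×10^5)² = 1.69×10^-16 J = 1.05 keV.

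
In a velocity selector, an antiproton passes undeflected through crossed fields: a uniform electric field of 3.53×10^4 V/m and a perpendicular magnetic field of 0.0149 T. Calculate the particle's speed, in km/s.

For zero net force, qE = qvB, so v = E/B.
v = (3.53×10^4) / (0.0149) = 2.37×10^6 m/s.

v ≈ 2370 km/s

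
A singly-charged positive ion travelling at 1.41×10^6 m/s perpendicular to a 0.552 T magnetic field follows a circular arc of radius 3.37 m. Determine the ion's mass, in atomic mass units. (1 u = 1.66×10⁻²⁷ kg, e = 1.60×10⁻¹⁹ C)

m ≈ 127 u

qvB = mv²/r ⇒ m = qBr/v.
m = (1×1.60×10^-19)(0.552)(3.37) / (1.41×10^6) = 2.11×10^-25 kg = 127 u.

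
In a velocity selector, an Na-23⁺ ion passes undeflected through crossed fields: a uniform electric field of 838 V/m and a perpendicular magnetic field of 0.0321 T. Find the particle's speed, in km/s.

For zero net force, qE = qvB, so v = E/B.
v = (838) / (0.0321) = 2.61×10^4 m/s.

v ≈ 26.1 km/s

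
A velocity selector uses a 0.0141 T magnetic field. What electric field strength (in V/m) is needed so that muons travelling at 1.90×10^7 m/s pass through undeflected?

qE = qvB ⇒ E = vB = (1.90×10^7)(0.0141) = 2.68×10^5 V/m.

E ≈ 2.68×10^5 V/m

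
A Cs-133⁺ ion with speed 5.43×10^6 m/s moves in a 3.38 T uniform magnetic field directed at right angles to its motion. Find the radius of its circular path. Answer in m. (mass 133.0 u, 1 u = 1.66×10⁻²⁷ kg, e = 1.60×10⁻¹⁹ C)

The magnetic force provides the centripetal force: qvB = mv²/r, so r = mv/(qB).
r = (2.21×10^-25 kg)(5.43×10^6 m/s) / [(1×1.60×10^-19 C)(3.38 T)] = 2.22 m.

r ≈ 2.22 m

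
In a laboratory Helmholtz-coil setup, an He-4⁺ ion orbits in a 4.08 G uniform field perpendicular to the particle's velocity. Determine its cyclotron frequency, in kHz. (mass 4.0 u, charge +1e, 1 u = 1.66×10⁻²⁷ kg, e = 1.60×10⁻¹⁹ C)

f ≈ 1.56 kHz

f = qB/(2πm) = (1×1.60×10^-19)(4.08×10^-4) / [2π(6.64×10^-27)] = 1560 Hz.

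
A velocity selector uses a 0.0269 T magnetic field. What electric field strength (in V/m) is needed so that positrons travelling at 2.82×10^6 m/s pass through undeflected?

E ≈ 7.59×10^4 V/m

qE = qvB ⇒ E = vB = (2.82×10^6)(0.0269) = 7.59×10^4 V/m.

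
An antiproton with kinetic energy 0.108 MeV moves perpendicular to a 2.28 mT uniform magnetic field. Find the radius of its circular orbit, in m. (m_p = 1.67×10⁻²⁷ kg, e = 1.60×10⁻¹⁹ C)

Convert the energy: K = 0.108 MeV = 1.73×10^-14 J.
v = √(2K/m) = √(2·1.73×10^-14/1.67×10^-27) = 4.55×10^6 m/s.
r = mv/(qB) = (1.67×10^-27)(4.55×10^6) / [(1×1.60×10^-19)(2.28×10^-3)] = 20.8 m.

r ≈ 20.8 m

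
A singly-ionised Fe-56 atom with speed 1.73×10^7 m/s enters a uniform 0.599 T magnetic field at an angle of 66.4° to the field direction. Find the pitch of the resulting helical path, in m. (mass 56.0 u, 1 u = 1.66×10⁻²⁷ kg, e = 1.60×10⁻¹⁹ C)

The velocity component along B is v∥ = v cos66.4° = 6.93×10^6 m/s.
The cyclotron period T = 2πm/(qB) = 6.09×10^-6 s is set by m, q, B alone.
Pitch = v∥·T = (6.93×10^6)(6.09×10^-6) = 42.2 m.

pitch ≈ 42.2 m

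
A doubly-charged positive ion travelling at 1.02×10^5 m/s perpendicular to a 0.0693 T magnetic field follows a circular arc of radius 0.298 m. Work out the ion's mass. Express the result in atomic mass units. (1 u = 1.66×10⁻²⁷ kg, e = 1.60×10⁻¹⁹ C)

qvB = mv²/r ⇒ m = qBr/v.
m = (2×1.60×10^-19)(0.0693)(0.298) / (1.02×10^5) = 6.48×10^-26 kg = 39.0 u.

m ≈ 39.0 u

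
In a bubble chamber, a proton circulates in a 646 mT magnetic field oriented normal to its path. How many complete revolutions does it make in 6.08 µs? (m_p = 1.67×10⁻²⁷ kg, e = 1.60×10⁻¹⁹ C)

T = 2πm/(qB) = 2π(1.67×10^-27) / [(1×1.60×10^-19)(0.646)] = 1.0152×10^-7 s.
N = t/T = 6.08×10^-6 / 1.0152×10^-7 ≈ 59.89, so 59 complete revolutions.

N = 59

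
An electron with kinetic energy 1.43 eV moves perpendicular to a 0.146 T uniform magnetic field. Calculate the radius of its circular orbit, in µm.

Convert the energy: K = 1.43 eV = 2.29×10^-19 J.
v = √(2K/m) = √(2·2.29×10^-19/9.11×10^-31) = 7.09×10^5 m/s.
r = mv/(qB) = (9.11×10^-31)(7.09×10^5) / [(1×1.60×10^-19)(0.146)] = 2.76×10^-5 m.

r ≈ 27.6 µm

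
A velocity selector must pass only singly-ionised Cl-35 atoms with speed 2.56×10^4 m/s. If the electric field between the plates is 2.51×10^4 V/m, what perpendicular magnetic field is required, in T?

B ≈ 0.980 T

qE = qvB ⇒ B = E/v = (2.51×10^4) / (2.56×10^4) = 0.980 T.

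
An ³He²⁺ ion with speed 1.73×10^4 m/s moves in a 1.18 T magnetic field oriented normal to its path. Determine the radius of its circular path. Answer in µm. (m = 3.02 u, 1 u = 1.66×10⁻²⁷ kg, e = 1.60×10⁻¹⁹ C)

The magnetic force provides the centripetal force: qvB = mv²/r, so r = mv/(qB).
r = (5.01×10^-27 kg)(1.73×10^4 m/s) / [(2×1.60×10^-19 C)(1.18 T)] = 2.30×10^-4 m.

r ≈ 230 µm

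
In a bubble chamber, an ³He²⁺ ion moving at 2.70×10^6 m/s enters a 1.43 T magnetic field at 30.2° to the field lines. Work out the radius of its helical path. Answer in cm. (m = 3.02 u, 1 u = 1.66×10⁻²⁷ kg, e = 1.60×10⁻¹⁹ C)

Only the perpendicular component v⊥ = v sin30.2° = 1.36×10^6 m/s is bent by the field.
r = m v⊥ /(qB) = (5.01×10^-27)(1.36×10^6) / [(2×1.60×10^-19)(1.43)] = 0.0149 m.

r ≈ 1.49 cm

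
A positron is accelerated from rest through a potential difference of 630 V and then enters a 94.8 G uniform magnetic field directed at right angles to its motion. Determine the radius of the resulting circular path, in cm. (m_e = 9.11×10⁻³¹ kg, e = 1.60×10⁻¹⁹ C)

r ≈ 0.893 cm

The kinetic energy gained is K = qV = (1×1.60×10^-19)(630) = 1.01×10^-16 J.
v = √(2K/m) = 1.49×10^7 m/s.
r = mv/(qB) = (9.11×10^-31)(1.49×10^7) / [(1×1.60×10^-19)(9.48×10^-3)] = 8.93×10^-3 m.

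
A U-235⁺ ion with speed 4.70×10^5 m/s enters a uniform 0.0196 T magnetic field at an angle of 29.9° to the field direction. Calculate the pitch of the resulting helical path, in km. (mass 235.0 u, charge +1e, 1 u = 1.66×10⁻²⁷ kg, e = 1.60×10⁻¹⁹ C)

pitch ≈ 0.318 km

The velocity component along B is v∥ = v cos29.9° = 4.07×10^5 m/s.
The cyclotron period T = 2πm/(qB) = 7.82×10^-4 s is set by m, q, B alone.
Pitch = v∥·T = (4.07×10^5)(7.82×10^-4) = 318 m.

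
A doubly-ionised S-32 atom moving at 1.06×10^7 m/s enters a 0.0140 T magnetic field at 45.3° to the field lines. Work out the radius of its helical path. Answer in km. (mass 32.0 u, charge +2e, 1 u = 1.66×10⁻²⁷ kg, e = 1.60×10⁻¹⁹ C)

r ≈ 0.0893 km

Only the perpendicular component v⊥ = v sin45.3° = 7.53×10^6 m/s is bent by the field.
r = m v⊥ /(qB) = (5.31×10^-26)(7.53×10^6) / [(2×1.60×10^-19)(0.0140)] = 89.3 m.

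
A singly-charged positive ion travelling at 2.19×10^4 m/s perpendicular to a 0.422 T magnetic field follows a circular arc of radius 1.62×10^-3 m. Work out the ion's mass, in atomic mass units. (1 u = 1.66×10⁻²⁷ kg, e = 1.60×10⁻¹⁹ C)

m ≈ 3.01 u

qvB = mv²/r ⇒ m = qBr/v.
m = (1×1.60×10^-19)(0.422)(1.62×10^-3) / (2.19×10^4) = 4.99×10^-27 kg = 3.01 u.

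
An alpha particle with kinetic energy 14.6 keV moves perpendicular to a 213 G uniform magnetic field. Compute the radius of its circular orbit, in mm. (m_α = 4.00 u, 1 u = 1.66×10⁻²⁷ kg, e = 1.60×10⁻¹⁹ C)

r ≈ 817 mm

Convert the energy: K = 14.6 keV = 2.34×10^-15 J.
v = √(2K/m) = √(2·2.34×10^-15/6.64×10^-27) = 8.39×10^5 m/s.
r = mv/(qB) = (6.64×10^-27)(8.39×10^5) / [(2×1.60×10^-19)(0.0213)] = 0.817 m.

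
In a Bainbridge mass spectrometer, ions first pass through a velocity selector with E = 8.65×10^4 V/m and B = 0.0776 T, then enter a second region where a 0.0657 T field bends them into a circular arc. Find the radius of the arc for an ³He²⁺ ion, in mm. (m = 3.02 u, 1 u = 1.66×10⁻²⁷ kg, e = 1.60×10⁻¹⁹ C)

r ≈ 266 mm

The selector passes v = E/B = 8.65×10^4/0.0776 = 1.11×10^6 m/s.
In the deflection region, r = mv/(qB₂) = (5.01×10^-27)(1.11×10^6) / [(2×1.60×10^-19)(0.0657)] = 0.266 m.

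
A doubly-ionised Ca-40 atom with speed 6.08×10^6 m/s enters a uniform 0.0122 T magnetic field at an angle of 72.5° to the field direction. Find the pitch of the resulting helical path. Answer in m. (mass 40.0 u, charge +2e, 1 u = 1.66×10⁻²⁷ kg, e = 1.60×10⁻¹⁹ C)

The velocity component along B is v∥ = v cos72.5° = 1.83×10^6 m/s.
The cyclotron period T = 2πm/(qB) = 1.07×10^-4 s is set by m, q, B alone.
Pitch = v∥·T = (1.83×10^6)(1.07×10^-4) = 195 m.

pitch ≈ 195 m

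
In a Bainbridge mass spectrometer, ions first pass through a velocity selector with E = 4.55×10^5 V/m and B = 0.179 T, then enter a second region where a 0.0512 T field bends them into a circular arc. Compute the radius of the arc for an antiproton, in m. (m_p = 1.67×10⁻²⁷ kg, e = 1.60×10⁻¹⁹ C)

The selector passes v = E/B = 4.55×10^5/0.179 = 2.54×10^6 m/s.
In the deflection region, r = mv/(qB₂) = (1.67×10^-27)(2.54×10^6) / [(1×1.60×10^-19)(0.0512)] = 0.518 m.

r ≈ 0.518 m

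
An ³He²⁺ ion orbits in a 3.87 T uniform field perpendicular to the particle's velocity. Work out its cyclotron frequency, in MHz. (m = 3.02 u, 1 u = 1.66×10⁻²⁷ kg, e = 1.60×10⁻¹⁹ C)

f = qB/(2πm) = (2×1.60×10^-19)(3.87) / [2π(5.01×10^-27)] = 3.93×10^7 Hz.

f ≈ 39.3 MHz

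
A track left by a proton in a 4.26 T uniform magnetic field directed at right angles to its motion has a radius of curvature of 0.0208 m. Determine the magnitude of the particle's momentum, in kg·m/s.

p ≈ 1.42×10^-20 kg·m/s

Since qvB = mv²/r, the momentum p = mv = qBr.
p = (1×1.60×10^-19)(4.26)(0.0208) = 1.42×10^-20 kg·m/s.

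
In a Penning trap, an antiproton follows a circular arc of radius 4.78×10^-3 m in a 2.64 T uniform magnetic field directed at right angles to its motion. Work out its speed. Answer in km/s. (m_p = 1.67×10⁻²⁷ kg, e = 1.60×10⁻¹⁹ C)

From qvB = mv²/r, v = qBr/m.
v = (1×1.60×10^-19)(2.64)(4.78×10^-3) / (1.67×10^-27) = 1.21×10^6 m/s.

v ≈ 1210 km/s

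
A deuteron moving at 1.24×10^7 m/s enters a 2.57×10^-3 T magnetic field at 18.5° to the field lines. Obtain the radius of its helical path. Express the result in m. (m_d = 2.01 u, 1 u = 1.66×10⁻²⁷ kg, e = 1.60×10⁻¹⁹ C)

Only the perpendicular component v⊥ = v sin18.5° = 3.93×10^6 m/s is bent by the field.
r = m v⊥ /(qB) = (3.34×10^-27)(3.93×10^6) / [(1×1.60×10^-19)(2.57×10^-3)] = 31.9 m.

r ≈ 31.9 m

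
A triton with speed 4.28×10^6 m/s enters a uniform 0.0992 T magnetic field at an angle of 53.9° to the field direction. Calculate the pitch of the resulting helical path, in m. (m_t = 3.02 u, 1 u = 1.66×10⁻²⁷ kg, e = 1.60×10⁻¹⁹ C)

pitch ≈ 5.00 m

The velocity component along B is v∥ = v cos53.9° = 2.52×10^6 m/s.
The cyclotron period T = 2πm/(qB) = 1.98×10^-6 s is set by m, q, B alone.
Pitch = v∥·T = (2.52×10^6)(1.98×10^-6) = 5.00 m.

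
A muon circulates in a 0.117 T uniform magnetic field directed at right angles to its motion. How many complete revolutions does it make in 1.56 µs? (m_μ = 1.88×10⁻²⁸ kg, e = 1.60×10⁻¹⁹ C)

T = 2πm/(qB) = 2π(1.88×10^-28) / [(1×1.60×10^-19)(0.117)] = 6.3100×10^-8 s.
N = t/T = 1.56×10^-6 / 6.3100×10^-8 ≈ 24.72, so 24 complete revolutions.

N = 24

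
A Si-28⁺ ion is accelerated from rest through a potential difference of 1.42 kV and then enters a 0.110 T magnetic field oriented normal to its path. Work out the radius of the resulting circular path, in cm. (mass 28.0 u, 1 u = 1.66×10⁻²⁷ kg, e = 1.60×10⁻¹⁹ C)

The kinetic energy gained is K = qV = (1×1.60×10^-19)(1420) = 2.27×10^-16 J.
v = √(2K/m) = 9.89×10^4 m/s.
r = mv/(qB) = (4.65×10^-26)(9.89×10^4) / [(1×1.60×10^-19)(0.110)] = 0.261 m.

r ≈ 26.1 cm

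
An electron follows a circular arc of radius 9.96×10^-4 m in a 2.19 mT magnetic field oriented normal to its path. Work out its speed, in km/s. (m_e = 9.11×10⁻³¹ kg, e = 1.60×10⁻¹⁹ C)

From qvB = mv²/r, v = qBr/m.
v = (1×1.60×10^-19)(2.19×10^-3)(9.96×10^-4) / (9.11×10^-31) = 3.83×10^5 m/s.

v ≈ 383 km/s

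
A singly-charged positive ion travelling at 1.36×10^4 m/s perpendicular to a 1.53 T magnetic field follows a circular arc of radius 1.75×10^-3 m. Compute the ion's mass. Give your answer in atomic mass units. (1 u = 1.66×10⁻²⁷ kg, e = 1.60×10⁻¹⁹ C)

m ≈ 19.0 u

qvB = mv²/r ⇒ m = qBr/v.
m = (1×1.60×10^-19)(1.53)(1.75×10^-3) / (1.36×10^4) = 3.15×10^-26 kg = 19.0 u.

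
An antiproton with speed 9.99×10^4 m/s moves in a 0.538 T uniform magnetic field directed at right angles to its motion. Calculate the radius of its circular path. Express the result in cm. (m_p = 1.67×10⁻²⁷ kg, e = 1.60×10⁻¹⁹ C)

The magnetic force provides the centripetal force: qvB = mv²/r, so r = mv/(qB).
r = (1.67×10^-27 kg)(9.99×10^4 m/s) / [(1×1.60×10^-19 C)(0.538 T)] = 1.94×10^-3 m.

r ≈ 0.194 cm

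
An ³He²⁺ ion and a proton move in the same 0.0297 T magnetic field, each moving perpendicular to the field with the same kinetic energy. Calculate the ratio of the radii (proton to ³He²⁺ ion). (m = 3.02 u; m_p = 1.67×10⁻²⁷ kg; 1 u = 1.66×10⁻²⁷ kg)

ratio ≈ 1.15

r = √(2mK)/(qB) ⇒ at equal K, r ∝ √m/q.
r_{proton}/r_{³He²⁺ ion} = 1.15.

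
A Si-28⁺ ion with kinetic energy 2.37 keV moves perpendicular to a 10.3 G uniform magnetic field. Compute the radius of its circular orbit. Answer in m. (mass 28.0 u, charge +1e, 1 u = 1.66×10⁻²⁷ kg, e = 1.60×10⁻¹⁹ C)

r ≈ 36.0 m

Convert the energy: K = 2.37 keV = 3.79×10^-16 J.
v = √(2K/m) = √(2·3.79×10^-16/4.65×10^-26) = 1.28×10^5 m/s.
r = mv/(qB) = (4.65×10^-26)(1.28×10^5) / [(1×1.60×10^-19)(1.03×10^-3)] = 36.0 m.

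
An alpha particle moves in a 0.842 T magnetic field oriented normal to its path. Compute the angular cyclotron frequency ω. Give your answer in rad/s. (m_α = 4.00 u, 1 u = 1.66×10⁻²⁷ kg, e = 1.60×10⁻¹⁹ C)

ω = qB/m = (2×1.60×10^-19)(0.842) / (6.64×10^-27) = 4.06×10^7 rad/s.

ω ≈ 4.06×10^7 rad/s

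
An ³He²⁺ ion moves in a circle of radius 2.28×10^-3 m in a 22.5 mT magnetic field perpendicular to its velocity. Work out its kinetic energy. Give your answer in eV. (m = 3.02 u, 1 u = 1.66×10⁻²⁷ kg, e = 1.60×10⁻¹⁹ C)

K ≈ 0.168 eV

v = qBr/m = (2×1.60×10^-19)(0.0225)(2.28×10^-3) / (5.01×10^-27) = 3270 m/s.
K = ½mv² = 0.5·(5.01×10^-27)·(3270)² = 2.69×10^-20 J = 0.168 eV.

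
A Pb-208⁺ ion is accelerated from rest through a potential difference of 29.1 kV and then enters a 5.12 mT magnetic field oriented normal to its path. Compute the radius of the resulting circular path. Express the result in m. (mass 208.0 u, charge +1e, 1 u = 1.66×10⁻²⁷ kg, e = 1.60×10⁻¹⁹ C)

The kinetic energy gained is K = qV = (1×1.60×10^-19)(2.91×10^4) = 4.66×10^-15 J.
v = √(2K/m) = 1.64×10^5 m/s.
r = mv/(qB) = (3.45×10^-25)(1.64×10^5) / [(1×1.60×10^-19)(5.12×10^-3)] = 69.2 m.

r ≈ 69.2 m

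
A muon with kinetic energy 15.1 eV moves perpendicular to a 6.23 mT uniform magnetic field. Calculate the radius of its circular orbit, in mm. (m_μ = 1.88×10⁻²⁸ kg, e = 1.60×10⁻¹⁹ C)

r ≈ 30.2 mm

Convert the energy: K = 15.1 eV = 2.42×10^-18 J.
v = √(2K/m) = √(2·2.42×10^-18/1.88×10^-28) = 1.60×10^5 m/s.
r = mv/(qB) = (1.88×10^-28)(1.60×10^5) / [(1×1.60×10^-19)(6.23×10^-3)] = 0.0302 m.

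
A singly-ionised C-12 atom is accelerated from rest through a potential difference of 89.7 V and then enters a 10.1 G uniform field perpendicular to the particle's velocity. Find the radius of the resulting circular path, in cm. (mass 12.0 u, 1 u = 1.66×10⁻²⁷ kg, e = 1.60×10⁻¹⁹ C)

r ≈ 468 cm

The kinetic energy gained is K = qV = (1×1.60×10^-19)(89.7) = 1.44×10^-17 J.
v = √(2K/m) = 3.80×10^4 m/s.
r = mv/(qB) = (1.99×10^-26)(3.80×10^4) / [(1×1.60×10^-19)(1.01×10^-3)] = 4.68 m.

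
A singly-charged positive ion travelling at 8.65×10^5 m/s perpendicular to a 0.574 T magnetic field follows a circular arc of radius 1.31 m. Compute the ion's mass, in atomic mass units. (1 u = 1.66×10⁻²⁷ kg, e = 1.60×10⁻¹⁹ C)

m ≈ 83.8 u

qvB = mv²/r ⇒ m = qBr/v.
m = (1×1.60×10^-19)(0.574)(1.31) / (8.65×10^5) = 1.39×10^-25 kg = 83.8 u.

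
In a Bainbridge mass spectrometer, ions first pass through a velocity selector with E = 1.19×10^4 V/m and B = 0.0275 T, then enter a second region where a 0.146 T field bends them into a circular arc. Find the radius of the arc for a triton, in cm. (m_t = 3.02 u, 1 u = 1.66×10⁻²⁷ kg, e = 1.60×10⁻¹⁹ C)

The selector passes v = E/B = 1.19×10^4/0.0275 = 4.33×10^5 m/s.
In the deflection region, r = mv/(qB₂) = (5.01×10^-27)(4.33×10^5) / [(1×1.60×10^-19)(0.146)] = 0.0929 m.

r ≈ 9.29 cm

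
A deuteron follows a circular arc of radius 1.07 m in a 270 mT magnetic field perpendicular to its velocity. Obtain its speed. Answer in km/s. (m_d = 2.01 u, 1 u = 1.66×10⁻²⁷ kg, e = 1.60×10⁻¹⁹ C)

v ≈ 13900 km/s

From qvB = mv²/r, v = qBr/m.
v = (1×1.60×10^-19)(0.270)(1.07) / (3.34×10^-27) = 1.39×10^7 m/s.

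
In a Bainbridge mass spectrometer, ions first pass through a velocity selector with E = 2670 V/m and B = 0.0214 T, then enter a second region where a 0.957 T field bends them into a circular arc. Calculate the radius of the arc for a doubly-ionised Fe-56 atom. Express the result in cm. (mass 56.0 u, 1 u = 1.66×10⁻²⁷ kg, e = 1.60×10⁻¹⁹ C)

r ≈ 3.79 cm

The selector passes v = E/B = 2670/0.0214 = 1.25×10^5 m/s.
In the deflection region, r = mv/(qB₂) = (9.30×10^-26)(1.25×10^5) / [(2×1.60×10^-19)(0.957)] = 0.0379 m.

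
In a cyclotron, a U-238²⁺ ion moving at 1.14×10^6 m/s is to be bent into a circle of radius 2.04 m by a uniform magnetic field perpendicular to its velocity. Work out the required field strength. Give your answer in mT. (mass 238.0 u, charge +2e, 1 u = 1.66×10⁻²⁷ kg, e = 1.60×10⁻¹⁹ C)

B ≈ 690 mT

qvB = mv²/r gives B = mv/(qr).
B = (3.95×10^-25)(1.14×10^6) / [(2×1.60×10^-19)(2.04)] = 0.690 T.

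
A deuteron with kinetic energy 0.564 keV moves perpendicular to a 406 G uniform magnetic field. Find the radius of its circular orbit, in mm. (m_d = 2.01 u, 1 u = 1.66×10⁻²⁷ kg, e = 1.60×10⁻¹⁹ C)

r ≈ 119 mm

Convert the energy: K = 0.564 keV = 9.02×10^-17 J.
v = √(2K/m) = √(2·9.02×10^-17/3.34×10^-27) = 2.33×10^5 m/s.
r = mv/(qB) = (3.34×10^-27)(2.33×10^5) / [(1×1.60×10^-19)(0.0406)] = 0.119 m.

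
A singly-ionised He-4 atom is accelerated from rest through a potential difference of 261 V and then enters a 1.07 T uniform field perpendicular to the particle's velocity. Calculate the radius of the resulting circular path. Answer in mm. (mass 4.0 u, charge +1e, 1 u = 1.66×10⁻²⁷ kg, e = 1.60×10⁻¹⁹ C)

The kinetic energy gained is K = qV = (1×1.60×10^-19)(261) = 4.18×10^-17 J.
v = √(2K/m) = 1.12×10^5 m/s.
r = mv/(qB) = (6.64×10^-27)(1.12×10^5) / [(1×1.60×10^-19)(1.07)] = 4.35×10^-3 m.

r ≈ 4.35 mm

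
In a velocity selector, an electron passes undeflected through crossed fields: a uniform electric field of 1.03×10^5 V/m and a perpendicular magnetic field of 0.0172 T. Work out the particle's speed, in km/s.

For zero net force, qE = qvB, so v = E/B.
v = (1.03×10^5) / (0.0172) = 5.99×10^6 m/s.

v ≈ 5990 km/s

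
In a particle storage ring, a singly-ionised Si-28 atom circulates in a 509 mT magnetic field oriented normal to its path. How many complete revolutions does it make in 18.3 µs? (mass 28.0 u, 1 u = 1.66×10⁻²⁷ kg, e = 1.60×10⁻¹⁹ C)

T = 2πm/(qB) = 2π(4.648×10^-26) / [(1×1.60×10^-19)(0.509)] = 3.5860×10^-6 s.
N = t/T = 1.83×10^-5 / 3.5860×10^-6 ≈ 5.10, so 5 complete revolutions.

N = 5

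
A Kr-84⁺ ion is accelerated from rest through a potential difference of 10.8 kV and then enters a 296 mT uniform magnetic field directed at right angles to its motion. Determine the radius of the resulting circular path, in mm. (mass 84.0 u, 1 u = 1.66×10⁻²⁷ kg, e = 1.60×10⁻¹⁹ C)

r ≈ 464 mm

The kinetic energy gained is K = qV = (1×1.60×10^-19)(1.08×10^4) = 1.73×10^-15 J.
v = √(2K/m) = 1.57×10^5 m/s.
r = mv/(qB) = (1.39×10^-25)(1.57×10^5) / [(1×1.60×10^-19)(0.296)] = 0.464 m.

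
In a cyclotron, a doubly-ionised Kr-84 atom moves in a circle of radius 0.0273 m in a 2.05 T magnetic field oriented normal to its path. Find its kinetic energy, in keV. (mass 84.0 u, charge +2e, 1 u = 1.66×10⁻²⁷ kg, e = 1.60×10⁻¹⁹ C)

K ≈ 7.19 keV

v = qBr/m = (2×1.60×10^-19)(2.05)(0.0273) / (1.39×10^-25) = 1.28×10^5 m/s.
K = ½mv² = 0.5·(1.39×10^-25)·(1.28×10^5)² = 1.15×10^-15 J = 7.19 keV.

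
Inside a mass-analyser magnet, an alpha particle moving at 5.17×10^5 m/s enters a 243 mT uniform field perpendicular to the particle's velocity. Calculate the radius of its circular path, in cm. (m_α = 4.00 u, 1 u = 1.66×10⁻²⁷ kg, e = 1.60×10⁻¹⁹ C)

The magnetic force provides the centripetal force: qvB = mv²/r, so r = mv/(qB).
r = (6.64×10^-27 kg)(5.17×10^5 m/s) / [(2×1.60×10^-19 C)(0.243 T)] = 0.0441 m.

r ≈ 4.41 cm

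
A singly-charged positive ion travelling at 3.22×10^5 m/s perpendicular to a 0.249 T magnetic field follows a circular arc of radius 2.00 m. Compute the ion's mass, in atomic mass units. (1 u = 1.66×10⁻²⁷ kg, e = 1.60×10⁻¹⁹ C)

qvB = mv²/r ⇒ m = qBr/v.
m = (1×1.60×10^-19)(0.249)(2.00) / (3.22×10^5) = 2.47×10^-25 kg = 149 u.

m ≈ 149 u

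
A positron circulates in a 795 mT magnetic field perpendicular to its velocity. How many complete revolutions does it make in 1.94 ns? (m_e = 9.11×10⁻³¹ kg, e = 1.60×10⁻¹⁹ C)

T = 2πm/(qB) = 2π(9.11×10^-31) / [(1×1.60×10^-19)(0.795)] = 4.5000×10^-11 s.
N = t/T = 1.94×10^-9 / 4.5000×10^-11 ≈ 43.11, so 43 complete revolutions.

N = 43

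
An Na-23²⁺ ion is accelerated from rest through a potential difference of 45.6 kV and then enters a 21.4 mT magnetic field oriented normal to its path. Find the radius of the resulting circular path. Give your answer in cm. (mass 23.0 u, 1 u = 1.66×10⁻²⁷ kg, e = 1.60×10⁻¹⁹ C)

r ≈ 487 cm

The kinetic energy gained is K = qV = (2×1.60×10^-19)(4.56×10^4) = 1.46×10^-14 J.
v = √(2K/m) = 8.74×10^5 m/s.
r = mv/(qB) = (3.82×10^-26)(8.74×10^5) / [(2×1.60×10^-19)(0.0214)] = 4.87 m.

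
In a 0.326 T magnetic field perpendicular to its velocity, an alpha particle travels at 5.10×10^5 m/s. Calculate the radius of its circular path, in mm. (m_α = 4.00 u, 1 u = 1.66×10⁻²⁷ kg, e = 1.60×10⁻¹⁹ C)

r ≈ 32.5 mm

The magnetic force provides the centripetal force: qvB = mv²/r, so r = mv/(qB).
r = (6.64×10^-27 kg)(5.10×10^5 m/s) / [(2×1.60×10^-19 C)(0.326 T)] = 0.0325 m.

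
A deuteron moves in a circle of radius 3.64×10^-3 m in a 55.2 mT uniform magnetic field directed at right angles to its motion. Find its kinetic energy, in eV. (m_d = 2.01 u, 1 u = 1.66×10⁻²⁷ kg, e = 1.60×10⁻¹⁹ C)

K ≈ 0.968 eV

v = qBr/m = (1×1.60×10^-19)(0.0552)(3.64×10^-3) / (3.34×10^-27) = 9640 m/s.
K = ½mv² = 0.5·(3.34×10^-27)·(9640)² = 1.55×10^-19 J = 0.968 eV.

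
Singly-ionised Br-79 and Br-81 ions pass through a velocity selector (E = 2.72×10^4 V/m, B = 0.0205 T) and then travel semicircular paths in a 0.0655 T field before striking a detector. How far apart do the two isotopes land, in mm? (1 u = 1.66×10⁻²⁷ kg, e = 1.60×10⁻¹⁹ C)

Both emerge at v = E/B₁ = 1.33×10^6 m/s.
r = mv/(qB₂), so r₁ = 16.603 m and r₂ = 17.023 m, giving Δr = 0.420 m.
After a semicircle each ion lands a diameter 2r from the entry slit, so the separation is 2Δr = 0.841 m.

Δd ≈ 841 mm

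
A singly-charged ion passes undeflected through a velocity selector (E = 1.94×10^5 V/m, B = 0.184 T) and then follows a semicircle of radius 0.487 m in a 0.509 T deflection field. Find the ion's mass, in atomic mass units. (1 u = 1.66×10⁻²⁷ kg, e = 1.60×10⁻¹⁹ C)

m ≈ 22.7 u

v = E/B₁ = 1.05×10^6 m/s.
From r = mv/(qB₂), m = qB₂r/v = (1×1.60×10^-19)(0.509)(0.487) / (1.05×10^6) = 3.76×10^-26 kg.
In atomic mass units: m = 3.76×10^-26 / 1.66×10^-27 = 22.7 u.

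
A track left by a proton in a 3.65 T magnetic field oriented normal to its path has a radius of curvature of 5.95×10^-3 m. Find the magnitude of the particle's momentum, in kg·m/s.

p ≈ 3.47×10^-21 kg·m/s

Since qvB = mv²/r, the momentum p = mv = qBr.
p = (1×1.60×10^-19)(3.65)(5.95×10^-3) = 3.47×10^-21 kg·m/s.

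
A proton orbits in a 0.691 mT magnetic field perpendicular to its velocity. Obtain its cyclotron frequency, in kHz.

f = qB/(2πm) = (1×1.60×10^-19)(6.91×10^-4) / [2π(1.67×10^-27)] = 1.05×10^4 Hz.

f ≈ 10.5 kHz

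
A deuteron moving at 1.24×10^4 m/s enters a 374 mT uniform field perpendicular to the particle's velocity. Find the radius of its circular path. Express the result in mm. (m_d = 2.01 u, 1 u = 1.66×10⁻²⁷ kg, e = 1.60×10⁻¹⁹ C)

The magnetic force provides the centripetal force: qvB = mv²/r, so r = mv/(qB).
r = (3.34×10^-27 kg)(1.24×10^4 m/s) / [(1×1.60×10^-19 C)(0.374 T)] = 6.91×10^-4 m.

r ≈ 0.691 mm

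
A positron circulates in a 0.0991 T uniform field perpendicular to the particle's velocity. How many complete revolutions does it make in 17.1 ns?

N = 47

T = 2πm/(qB) = 2π(9.11×10^-31) / [(1×1.60×10^-19)(0.0991)] = 3.6100×10^-10 s.
N = t/T = 1.71×10^-8 / 3.6100×10^-10 ≈ 47.37, so 47 complete revolutions.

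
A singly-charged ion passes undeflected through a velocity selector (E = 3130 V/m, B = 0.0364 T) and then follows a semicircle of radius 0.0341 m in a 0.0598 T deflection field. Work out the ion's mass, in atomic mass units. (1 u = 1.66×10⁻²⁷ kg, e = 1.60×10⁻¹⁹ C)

m ≈ 2.29 u

v = E/B₁ = 8.60×10^4 m/s.
From r = mv/(qB₂), m = qB₂r/v = (1×1.60×10^-19)(0.0598)(0.0341) / (8.60×10^4) = 3.79×10^-27 kg.
In atomic mass units: m = 3.79×10^-27 / 1.66×10^-27 = 2.29 u.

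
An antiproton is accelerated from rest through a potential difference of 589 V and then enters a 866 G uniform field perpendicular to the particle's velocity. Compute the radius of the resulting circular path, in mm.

The kinetic energy gained is K = qV = (1×1.60×10^-19)(589) = 9.42×10^-17 J.
v = √(2K/m) = 3.36×10^5 m/s.
r = mv/(qB) = (1.67×10^-27)(3.36×10^5) / [(1×1.60×10^-19)(0.0866)] = 0.0405 m.

r ≈ 40.5 mm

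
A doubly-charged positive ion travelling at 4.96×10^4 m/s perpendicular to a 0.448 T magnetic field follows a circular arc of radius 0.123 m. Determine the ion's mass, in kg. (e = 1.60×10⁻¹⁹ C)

qvB = mv²/r ⇒ m = qBr/v.
m = (2×1.60×10^-19)(0.448)(0.123) / (4.96×10^4) = 3.56×10^-25 kg.

m ≈ 3.56×10^-25 kg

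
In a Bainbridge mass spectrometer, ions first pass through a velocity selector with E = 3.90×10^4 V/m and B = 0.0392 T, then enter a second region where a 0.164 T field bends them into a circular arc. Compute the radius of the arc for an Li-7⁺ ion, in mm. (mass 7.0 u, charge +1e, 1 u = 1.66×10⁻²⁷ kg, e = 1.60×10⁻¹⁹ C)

The selector passes v = E/B = 3.90×10^4/0.0392 = 9.95×10^5 m/s.
In the deflection region, r = mv/(qB₂) = (1.16×10^-26)(9.95×10^5) / [(1×1.60×10^-19)(0.164)] = 0.441 m.

r ≈ 441 mm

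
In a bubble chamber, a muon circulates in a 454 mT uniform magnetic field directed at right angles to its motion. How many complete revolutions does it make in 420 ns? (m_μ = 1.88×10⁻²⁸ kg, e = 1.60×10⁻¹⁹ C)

N = 25

T = 2πm/(qB) = 2π(1.88×10^-28) / [(1×1.60×10^-19)(0.454)] = 1.6262×10^-8 s.
N = t/T = 4.20×10^-7 / 1.6262×10^-8 ≈ 25.83, so 25 complete revolutions.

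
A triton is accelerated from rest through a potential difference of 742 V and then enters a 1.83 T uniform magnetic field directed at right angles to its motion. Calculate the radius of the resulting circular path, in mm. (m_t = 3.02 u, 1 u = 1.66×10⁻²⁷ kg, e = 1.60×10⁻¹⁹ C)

r ≈ 3.73 mm

The kinetic energy gained is K = qV = (1×1.60×10^-19)(742) = 1.19×10^-16 J.
v = √(2K/m) = 2.18×10^5 m/s.
r = mv/(qB) = (5.01×10^-27)(2.18×10^5) / [(1×1.60×10^-19)(1.83)] = 3.73×10^-3 m.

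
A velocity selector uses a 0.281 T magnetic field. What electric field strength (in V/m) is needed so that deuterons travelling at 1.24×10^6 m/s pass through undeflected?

qE = qvB ⇒ E = vB = (1.24×10^6)(0.281) = 3.48×10^5 V/m.

E ≈ 3.48×10^5 V/m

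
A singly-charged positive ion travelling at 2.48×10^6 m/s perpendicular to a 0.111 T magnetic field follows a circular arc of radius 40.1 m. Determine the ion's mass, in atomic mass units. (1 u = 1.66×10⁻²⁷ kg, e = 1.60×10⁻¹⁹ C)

qvB = mv²/r ⇒ m = qBr/v.
m = (1×1.60×10^-19)(0.111)(40.1) / (2.48×10^6) = 2.87×10^-25 kg = 173 u.

m ≈ 173 u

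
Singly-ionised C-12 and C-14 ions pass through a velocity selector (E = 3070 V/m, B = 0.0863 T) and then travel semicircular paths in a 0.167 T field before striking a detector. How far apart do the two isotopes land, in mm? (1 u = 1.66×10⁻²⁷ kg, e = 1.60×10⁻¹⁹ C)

Δd ≈ 8.84 mm

Both emerge at v = E/B₁ = 3.56×10^4 m/s.
r = mv/(qB₂), so r₁ = 0.02652 m and r₂ = 0.03094 m, giving Δr = 4.42×10^-3 m.
After a semicircle each ion lands a diameter 2r from the entry slit, so the separation is 2Δr = 8.84×10^-3 m.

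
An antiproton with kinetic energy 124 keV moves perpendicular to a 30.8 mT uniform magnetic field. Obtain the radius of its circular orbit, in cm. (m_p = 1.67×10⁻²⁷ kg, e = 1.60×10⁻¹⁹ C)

Convert the energy: K = 124 keV = 1.98×10^-14 J.
v = √(2K/m) = √(2·1.98×10^-14/1.67×10^-27) = 4.87×10^6 m/s.
r = mv/(qB) = (1.67×10^-27)(4.87×10^6) / [(1×1.60×10^-19)(0.0308)] = 1.65 m.

r ≈ 165 cm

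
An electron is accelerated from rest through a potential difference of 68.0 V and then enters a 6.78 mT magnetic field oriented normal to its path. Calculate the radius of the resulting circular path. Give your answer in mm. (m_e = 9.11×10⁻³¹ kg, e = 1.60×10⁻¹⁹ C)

r ≈ 4.10 mm

The kinetic energy gained is K = qV = (1×1.60×10^-19)(68.0) = 1.09×10^-17 J.
v = √(2K/m) = 4.89×10^6 m/s.
r = mv/(qB) = (9.11×10^-31)(4.89×10^6) / [(1×1.60×10^-19)(6.78×10^-3)] = 4.10×10^-3 m.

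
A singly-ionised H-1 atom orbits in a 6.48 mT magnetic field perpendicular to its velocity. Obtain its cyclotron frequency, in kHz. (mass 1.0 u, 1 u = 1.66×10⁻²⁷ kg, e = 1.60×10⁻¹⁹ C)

f = qB/(2πm) = (1×1.60×10^-19)(6.48×10^-3) / [2π(1.66×10^-27)] = 9.94×10^4 Hz.

f ≈ 99.4 kHz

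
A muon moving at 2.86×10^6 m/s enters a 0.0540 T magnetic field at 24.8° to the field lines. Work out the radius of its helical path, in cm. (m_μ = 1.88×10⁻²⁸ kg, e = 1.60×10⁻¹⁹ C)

Only the perpendicular component v⊥ = v sin24.8° = 1.20×10^6 m/s is bent by the field.
r = m v⊥ /(qB) = (1.88×10^-28)(1.20×10^6) / [(1×1.60×10^-19)(0.0540)] = 0.0261 m.

r ≈ 2.61 cm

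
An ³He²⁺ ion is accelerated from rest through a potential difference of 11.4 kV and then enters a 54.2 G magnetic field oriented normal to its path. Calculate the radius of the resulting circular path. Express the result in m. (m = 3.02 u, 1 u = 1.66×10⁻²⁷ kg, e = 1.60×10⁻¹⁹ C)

r ≈ 3.49 m

The kinetic energy gained is K = qV = (2×1.60×10^-19)(1.14×10^4) = 3.65×10^-15 J.
v = √(2K/m) = 1.21×10^6 m/s.
r = mv/(qB) = (5.01×10^-27)(1.21×10^6) / [(2×1.60×10^-19)(5.42×10^-3)] = 3.49 m.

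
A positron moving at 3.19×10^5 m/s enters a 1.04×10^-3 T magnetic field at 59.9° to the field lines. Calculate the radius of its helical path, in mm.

Only the perpendicular component v⊥ = v sin59.9° = 2.76×10^5 m/s is bent by the field.
r = m v⊥ /(qB) = (9.11×10^-31)(2.76×10^5) / [(1×1.60×10^-19)(1.04×10^-3)] = 1.51×10^-3 m.

r ≈ 1.51 mm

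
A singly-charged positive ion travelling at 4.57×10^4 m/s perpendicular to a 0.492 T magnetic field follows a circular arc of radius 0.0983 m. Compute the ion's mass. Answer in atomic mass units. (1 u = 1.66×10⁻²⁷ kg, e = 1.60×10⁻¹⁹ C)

qvB = mv²/r ⇒ m = qBr/v.
m = (1×1.60×10^-19)(0.492)(0.0983) / (4.57×10^4) = 1.69×10^-25 kg = 102 u.

m ≈ 102 u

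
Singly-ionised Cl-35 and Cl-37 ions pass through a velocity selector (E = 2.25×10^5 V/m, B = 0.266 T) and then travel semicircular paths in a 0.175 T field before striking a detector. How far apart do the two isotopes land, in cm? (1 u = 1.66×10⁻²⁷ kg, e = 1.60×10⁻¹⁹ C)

Both emerge at v = E/B₁ = 8.46×10^5 m/s.
r = mv/(qB₂), so r₁ = 1.755 m and r₂ = 1.855 m, giving Δr = 0.100 m.
After a semicircle each ion lands a diameter 2r from the entry slit, so the separation is 2Δr = 0.201 m.

Δd ≈ 20.1 cm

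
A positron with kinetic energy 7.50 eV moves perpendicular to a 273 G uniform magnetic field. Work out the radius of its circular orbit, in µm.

Convert the energy: K = 7.50 eV = 1.20×10^-18 J.
v = √(2K/m) = √(2·1.20×10^-18/9.11×10^-31) = 1.62×10^6 m/s.
r = mv/(qB) = (9.11×10^-31)(1.62×10^6) / [(1×1.60×10^-19)(0.0273)] = 3.39×10^-4 m.

r ≈ 339 µm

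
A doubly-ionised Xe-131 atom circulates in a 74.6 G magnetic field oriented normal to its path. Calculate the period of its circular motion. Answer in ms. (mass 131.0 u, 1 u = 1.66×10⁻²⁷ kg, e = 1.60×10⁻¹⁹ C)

The cyclotron period is independent of speed: T = 2πm/(qB).
T = 2π(2.17×10^-25) / [(2×1.60×10^-19)(7.46×10^-3)] = 5.72×10^-4 s.

T ≈ 0.572 ms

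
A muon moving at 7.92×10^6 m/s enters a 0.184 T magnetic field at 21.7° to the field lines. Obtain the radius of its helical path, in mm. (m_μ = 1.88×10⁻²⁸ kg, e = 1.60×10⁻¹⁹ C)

r ≈ 18.7 mm

Only the perpendicular component v⊥ = v sin21.7° = 2.93×10^6 m/s is bent by the field.
r = m v⊥ /(qB) = (1.88×10^-28)(2.93×10^6) / [(1×1.60×10^-19)(0.184)] = 0.0187 m.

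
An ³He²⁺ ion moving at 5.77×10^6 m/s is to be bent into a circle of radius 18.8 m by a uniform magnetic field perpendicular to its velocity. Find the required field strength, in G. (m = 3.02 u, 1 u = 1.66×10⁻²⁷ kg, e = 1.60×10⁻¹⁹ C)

B ≈ 48.1 G

qvB = mv²/r gives B = mv/(qr).
B = (5.01×10^-27)(5.77×10^6) / [(2×1.60×10^-19)(18.8)] = 4.81×10^-3 T.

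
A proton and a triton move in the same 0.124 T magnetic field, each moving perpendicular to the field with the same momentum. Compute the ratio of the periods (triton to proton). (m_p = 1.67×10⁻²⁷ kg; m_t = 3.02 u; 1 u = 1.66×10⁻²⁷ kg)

ratio ≈ 3.00

T = 2πm/(qB) is independent of speed, so T₂/T₁ = (m₂/q₂)/(m₁/q₁).
T_{triton}/T_{proton} = (5.01×10^-27/1e) / (1.67×10^-27/1e) = 3.00.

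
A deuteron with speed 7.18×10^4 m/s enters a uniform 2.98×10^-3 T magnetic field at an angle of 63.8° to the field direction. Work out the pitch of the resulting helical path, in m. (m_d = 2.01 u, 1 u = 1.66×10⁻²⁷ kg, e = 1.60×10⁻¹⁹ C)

pitch ≈ 1.39 m

The velocity component along B is v∥ = v cos63.8° = 3.17×10^4 m/s.
The cyclotron period T = 2πm/(qB) = 4.40×10^-5 s is set by m, q, B alone.
Pitch = v∥·T = (3.17×10^4)(4.40×10^-5) = 1.39 m.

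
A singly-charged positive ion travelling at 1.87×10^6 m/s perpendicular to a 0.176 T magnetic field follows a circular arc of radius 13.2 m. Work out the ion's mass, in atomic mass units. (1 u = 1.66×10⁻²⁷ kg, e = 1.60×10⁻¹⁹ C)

qvB = mv²/r ⇒ m = qBr/v.
m = (1×1.60×10^-19)(0.176)(13.2) / (1.87×10^6) = 1.99×10^-25 kg = 120 u.

m ≈ 120 u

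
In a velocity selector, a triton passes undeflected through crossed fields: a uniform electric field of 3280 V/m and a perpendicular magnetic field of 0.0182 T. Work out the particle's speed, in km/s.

v ≈ 180 km/s

For zero net force, qE = qvB, so v = E/B.
v = (3280) / (0.0182) = 1.80×10^5 m/s.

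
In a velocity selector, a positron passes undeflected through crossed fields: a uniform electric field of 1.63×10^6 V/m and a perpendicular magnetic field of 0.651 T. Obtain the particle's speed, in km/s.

For zero net force, qE = qvB, so v = E/B.
v = (1.63×10^6) / (0.651) = 2.50×10^6 m/s.

v ≈ 2500 km/s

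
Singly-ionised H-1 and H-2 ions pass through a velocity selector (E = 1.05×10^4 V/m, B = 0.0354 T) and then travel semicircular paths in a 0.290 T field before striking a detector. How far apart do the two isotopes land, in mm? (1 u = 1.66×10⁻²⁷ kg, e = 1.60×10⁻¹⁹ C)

Δd ≈ 21.2 mm

Both emerge at v = E/B₁ = 2.97×10^5 m/s.
r = mv/(qB₂), so r₁ = 0.0106 m and r₂ = 0.0212 m, giving Δr = 0.0106 m.
After a semicircle each ion lands a diameter 2r from the entry slit, so the separation is 2Δr = 0.0212 m.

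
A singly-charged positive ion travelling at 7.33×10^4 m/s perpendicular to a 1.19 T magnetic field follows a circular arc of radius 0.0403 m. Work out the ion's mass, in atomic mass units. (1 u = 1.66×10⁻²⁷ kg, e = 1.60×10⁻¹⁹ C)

m ≈ 63.1 u

qvB = mv²/r ⇒ m = qBr/v.
m = (1×1.60×10^-19)(1.19)(0.0403) / (7.33×10^4) = 1.05×10^-25 kg = 63.1 u.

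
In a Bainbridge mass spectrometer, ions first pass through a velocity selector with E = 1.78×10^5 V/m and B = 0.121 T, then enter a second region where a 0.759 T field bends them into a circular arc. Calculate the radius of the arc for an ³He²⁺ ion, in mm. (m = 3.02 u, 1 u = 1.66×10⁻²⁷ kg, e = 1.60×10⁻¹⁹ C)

r ≈ 30.4 mm

The selector passes v = E/B = 1.78×10^5/0.121 = 1.47×10^6 m/s.
In the deflection region, r = mv/(qB₂) = (5.01×10^-27)(1.47×10^6) / [(2×1.60×10^-19)(0.759)] = 0.0304 m.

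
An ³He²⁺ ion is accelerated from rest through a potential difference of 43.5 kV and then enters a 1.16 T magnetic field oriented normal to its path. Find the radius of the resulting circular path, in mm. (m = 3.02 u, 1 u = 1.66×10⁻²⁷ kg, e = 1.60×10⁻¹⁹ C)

r ≈ 31.8 mm

The kinetic energy gained is K = qV = (2×1.60×10^-19)(4.35×10^4) = 1.39×10^-14 J.
v = √(2K/m) = 2.36×10^6 m/s.
r = mv/(qB) = (5.01×10^-27)(2.36×10^6) / [(2×1.60×10^-19)(1.16)] = 0.0318 m.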